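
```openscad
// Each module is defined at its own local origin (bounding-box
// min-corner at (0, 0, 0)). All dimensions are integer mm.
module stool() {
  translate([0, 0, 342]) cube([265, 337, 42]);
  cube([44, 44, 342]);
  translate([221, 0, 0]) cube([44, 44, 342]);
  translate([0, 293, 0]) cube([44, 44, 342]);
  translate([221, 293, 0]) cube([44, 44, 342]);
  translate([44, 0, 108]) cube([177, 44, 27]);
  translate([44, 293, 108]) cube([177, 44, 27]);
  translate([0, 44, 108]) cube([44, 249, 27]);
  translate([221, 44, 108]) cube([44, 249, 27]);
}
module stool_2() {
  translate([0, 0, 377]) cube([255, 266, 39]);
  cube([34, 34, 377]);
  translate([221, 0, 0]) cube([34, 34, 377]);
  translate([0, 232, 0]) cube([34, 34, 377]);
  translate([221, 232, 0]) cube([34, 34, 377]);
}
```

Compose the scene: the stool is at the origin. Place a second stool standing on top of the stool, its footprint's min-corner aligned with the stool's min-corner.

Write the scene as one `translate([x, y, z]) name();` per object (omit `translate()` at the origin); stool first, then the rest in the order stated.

stool();
translate([0, 0, 384]) stool_2();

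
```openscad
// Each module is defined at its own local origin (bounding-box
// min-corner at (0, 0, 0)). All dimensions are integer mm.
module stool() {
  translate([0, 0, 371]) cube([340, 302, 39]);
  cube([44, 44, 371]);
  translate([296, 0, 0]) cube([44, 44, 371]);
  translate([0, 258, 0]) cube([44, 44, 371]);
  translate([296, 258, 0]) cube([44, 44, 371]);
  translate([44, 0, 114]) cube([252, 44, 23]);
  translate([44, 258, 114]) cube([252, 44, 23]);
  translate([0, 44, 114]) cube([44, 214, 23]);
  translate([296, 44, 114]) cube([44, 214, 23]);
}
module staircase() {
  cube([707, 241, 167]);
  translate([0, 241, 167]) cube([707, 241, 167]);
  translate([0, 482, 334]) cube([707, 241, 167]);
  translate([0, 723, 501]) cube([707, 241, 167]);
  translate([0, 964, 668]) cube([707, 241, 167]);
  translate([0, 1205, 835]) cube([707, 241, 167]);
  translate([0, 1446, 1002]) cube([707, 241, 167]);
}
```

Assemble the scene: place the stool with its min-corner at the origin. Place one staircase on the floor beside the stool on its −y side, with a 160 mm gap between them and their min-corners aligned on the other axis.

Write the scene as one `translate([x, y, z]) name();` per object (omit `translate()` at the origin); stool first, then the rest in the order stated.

stool();
translate([0, -1847, 0]) staircase();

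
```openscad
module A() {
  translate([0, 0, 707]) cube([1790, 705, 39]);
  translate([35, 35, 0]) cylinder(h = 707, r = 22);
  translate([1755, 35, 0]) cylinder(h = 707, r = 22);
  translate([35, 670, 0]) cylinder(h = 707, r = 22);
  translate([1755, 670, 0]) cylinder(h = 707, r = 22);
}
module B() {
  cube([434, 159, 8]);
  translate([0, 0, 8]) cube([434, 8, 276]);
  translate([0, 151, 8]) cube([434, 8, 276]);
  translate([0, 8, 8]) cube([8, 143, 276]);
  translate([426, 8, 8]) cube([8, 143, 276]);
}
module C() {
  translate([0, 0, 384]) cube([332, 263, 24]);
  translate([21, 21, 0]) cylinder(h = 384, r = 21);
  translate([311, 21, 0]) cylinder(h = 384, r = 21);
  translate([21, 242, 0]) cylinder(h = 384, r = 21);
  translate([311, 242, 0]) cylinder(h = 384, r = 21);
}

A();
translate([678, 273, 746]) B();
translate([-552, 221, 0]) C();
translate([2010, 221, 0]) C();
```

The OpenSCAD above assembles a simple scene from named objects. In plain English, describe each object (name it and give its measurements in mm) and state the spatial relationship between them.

A is a rectangular dining table. The top is 1790×705×39 mm with its upper surface at z = 746 mm. It stands on four round legs of 44 mm diameter, each leg's bounding box inset 13 mm from the nearest pair of top edges, running from the floor to the underside of the top.

B is an open-topped rectangular box: outside dimensions 434×159×284 mm, with a uniform wall and base thickness of 8 mm. The base is a full 434×159 slab on the floor; four walls sit on top of the base. The front and back walls (the −y and +y sides) span the full width; the two side walls fit between them.

C is a four-legged stool. The seat is 332×263 mm, 24 mm thick, top at z = 408 mm. It stands on four round legs, each 42 mm in diameter, from z = 0 to the seat underside, each leg's axis is inset half a diameter from the nearest pair of seat edges (so the leg's bounding box is flush with the corner).

The open box is on top of the table, centred. Two stools sit around the table at the −x, +x sides.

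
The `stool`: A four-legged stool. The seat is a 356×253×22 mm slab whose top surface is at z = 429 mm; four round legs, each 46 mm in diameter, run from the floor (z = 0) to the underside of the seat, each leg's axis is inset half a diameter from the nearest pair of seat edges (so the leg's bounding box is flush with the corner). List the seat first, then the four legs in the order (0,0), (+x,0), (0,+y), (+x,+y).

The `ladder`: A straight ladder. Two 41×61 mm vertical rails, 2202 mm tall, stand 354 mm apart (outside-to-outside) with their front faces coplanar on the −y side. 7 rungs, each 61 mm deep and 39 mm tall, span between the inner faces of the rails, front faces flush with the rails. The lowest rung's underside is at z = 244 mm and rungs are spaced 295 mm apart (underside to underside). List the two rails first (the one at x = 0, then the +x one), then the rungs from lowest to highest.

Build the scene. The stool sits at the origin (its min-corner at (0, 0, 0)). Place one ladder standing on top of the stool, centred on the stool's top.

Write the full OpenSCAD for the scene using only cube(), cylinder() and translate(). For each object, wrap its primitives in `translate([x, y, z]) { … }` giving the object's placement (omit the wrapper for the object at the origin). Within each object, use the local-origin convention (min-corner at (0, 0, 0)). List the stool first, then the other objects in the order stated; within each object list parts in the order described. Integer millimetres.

translate([0, 0, 407]) cube([356, 253, 22]);
translate([23, 23, 0]) cylinder(h = 407, r = 23);
translate([333, 23, 0]) cylinder(h = 407, r = 23);
translate([23, 230, 0]) cylinder(h = 407, r = 23);
translate([333, 230, 0]) cylinder(h = 407, r = 23);
translate([1, 96, 429]) {
  cube([41, 61, 2202]);
  translate([313, 0, 0]) cube([41, 61, 2202]);
  translate([41, 0, 244]) cube([272, 61, 39]);
  translate([41, 0, 539]) cube([272, 61, 39]);
  translate([41, 0, 834]) cube([272, 61, 39]);
  translate([41, 0, 1129]) cube([272, 61, 39]);
  translate([41, 0, 1424]) cube([272, 61, 39]);
  translate([41, 0, 1719]) cube([272, 61, 39]);
  translate([41, 0, 2014]) cube([272, 61, 39]);
}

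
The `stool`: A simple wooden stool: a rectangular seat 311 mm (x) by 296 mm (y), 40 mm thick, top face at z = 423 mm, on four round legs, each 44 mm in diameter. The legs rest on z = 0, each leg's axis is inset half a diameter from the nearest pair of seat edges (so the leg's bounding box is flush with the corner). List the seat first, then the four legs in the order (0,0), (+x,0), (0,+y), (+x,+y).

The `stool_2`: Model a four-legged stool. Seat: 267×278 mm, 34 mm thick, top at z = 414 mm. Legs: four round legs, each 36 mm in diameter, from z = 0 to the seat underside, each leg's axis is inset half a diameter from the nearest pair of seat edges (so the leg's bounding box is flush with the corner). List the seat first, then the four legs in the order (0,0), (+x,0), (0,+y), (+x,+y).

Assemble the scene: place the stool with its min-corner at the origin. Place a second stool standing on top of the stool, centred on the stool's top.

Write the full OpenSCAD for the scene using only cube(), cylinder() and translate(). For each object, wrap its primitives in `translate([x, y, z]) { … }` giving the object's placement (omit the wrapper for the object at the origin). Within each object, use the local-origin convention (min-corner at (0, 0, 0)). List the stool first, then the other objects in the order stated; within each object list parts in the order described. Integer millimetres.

translate([0, 0, 383]) cube([311, 296, 40]);
translate([22, 22, 0]) cylinder(h = 383, r = 22);
translate([289, 22, 0]) cylinder(h = 383, r = 22);
translate([22, 274, 0]) cylinder(h = 383, r = 22);
translate([289, 274, 0]) cylinder(h = 383, r = 22);
translate([22, 9, 423]) {
  translate([0, 0, 380]) cube([267, 278, 34]);
  translate([18, 18, 0]) cylinder(h = 380, r = 18);
  translate([249, 18, 0]) cylinder(h = 380, r = 18);
  translate([18, 260, 0]) cylinder(h = 380, r = 18);
  translate([249, 260, 0]) cylinder(h = 380, r = 18);
}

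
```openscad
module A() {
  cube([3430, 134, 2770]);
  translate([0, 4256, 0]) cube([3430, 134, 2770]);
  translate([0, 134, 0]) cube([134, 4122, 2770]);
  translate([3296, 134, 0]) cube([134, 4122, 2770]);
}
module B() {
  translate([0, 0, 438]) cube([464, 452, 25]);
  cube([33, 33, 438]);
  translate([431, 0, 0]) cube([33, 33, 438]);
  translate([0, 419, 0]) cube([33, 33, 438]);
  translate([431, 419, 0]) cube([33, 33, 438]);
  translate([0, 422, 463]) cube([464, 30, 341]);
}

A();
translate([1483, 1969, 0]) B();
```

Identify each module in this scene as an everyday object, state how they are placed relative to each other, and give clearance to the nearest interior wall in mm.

A is a house frame. B is a chair. The chair sits inside the house frame, centred. The clearance to the nearest interior wall is 1349 mm.

Clearances: x = 1349, y = 1835; minimum 1349 mm.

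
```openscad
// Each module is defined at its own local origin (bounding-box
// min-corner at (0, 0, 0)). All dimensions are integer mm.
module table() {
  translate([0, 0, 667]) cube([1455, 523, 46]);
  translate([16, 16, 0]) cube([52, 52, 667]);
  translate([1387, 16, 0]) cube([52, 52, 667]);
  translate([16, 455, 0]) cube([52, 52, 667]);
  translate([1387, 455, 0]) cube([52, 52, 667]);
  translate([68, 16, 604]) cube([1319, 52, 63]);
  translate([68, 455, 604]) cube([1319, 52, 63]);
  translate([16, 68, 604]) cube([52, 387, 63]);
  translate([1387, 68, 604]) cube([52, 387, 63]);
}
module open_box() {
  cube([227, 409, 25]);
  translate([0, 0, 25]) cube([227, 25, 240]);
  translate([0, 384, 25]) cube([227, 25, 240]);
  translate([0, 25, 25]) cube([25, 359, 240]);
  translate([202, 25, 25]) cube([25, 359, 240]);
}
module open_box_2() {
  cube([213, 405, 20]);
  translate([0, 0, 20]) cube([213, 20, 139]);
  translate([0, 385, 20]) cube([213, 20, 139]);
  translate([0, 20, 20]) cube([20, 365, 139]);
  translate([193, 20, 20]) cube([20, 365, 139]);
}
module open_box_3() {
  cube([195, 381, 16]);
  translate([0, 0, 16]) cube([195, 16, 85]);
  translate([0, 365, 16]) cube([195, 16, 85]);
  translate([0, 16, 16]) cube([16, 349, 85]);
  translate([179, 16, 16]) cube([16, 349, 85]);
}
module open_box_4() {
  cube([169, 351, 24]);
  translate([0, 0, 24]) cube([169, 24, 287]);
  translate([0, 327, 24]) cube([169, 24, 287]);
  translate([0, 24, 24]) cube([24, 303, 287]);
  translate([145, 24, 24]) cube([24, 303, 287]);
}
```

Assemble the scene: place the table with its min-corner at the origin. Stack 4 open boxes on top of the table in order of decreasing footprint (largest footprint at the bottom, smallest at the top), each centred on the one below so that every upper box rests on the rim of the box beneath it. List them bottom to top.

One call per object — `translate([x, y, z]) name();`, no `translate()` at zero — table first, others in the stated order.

table();
translate([614, 57, 713]) open_box();
translate([621, 59, 978]) open_box_2();
translate([630, 71, 1137]) open_box_3();
translate([643, 86, 1238]) open_box_4();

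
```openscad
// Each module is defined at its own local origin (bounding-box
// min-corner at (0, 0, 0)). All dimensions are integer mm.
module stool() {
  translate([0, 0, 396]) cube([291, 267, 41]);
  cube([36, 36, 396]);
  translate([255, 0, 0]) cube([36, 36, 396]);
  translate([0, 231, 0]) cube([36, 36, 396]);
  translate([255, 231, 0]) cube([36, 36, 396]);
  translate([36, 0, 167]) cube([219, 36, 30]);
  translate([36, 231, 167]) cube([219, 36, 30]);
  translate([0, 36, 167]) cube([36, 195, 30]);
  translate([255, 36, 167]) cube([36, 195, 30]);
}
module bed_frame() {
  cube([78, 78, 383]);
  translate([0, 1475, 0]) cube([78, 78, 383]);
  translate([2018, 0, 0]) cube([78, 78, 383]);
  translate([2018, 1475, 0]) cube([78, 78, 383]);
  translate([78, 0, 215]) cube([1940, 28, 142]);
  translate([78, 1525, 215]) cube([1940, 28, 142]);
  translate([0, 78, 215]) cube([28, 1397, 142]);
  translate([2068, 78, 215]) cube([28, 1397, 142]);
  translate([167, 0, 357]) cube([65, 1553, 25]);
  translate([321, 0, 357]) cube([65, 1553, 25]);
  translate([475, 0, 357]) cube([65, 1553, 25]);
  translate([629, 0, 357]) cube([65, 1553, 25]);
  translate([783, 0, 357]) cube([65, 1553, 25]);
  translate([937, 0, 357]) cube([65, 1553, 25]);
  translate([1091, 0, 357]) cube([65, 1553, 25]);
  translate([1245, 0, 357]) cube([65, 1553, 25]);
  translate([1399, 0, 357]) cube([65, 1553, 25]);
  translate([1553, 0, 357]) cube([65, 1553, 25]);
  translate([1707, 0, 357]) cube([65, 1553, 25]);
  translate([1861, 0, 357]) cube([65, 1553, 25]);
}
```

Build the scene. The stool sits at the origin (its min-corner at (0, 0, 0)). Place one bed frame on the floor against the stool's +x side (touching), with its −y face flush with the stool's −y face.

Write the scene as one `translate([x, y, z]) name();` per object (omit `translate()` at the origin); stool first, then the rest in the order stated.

stool();
translate([291, 0, 0]) bed_frame();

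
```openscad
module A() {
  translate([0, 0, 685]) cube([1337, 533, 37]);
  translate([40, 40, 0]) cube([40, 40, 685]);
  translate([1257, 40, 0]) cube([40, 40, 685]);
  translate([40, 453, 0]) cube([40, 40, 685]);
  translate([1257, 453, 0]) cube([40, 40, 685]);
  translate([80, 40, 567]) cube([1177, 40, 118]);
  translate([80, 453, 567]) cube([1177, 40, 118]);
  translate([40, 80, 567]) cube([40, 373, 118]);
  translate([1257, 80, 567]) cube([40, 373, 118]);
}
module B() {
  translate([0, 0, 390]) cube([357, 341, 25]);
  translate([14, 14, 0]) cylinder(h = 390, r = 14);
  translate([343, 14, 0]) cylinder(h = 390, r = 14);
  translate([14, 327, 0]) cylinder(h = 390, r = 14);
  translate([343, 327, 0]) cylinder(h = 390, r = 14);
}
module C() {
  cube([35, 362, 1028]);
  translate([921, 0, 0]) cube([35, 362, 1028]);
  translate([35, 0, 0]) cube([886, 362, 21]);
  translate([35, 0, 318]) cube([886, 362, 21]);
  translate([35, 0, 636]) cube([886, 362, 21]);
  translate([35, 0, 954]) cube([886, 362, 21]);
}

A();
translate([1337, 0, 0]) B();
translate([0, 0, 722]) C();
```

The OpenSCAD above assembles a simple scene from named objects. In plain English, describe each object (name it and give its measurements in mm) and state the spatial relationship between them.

A is a table with a 1337×533 mm rectangular top, 37 mm thick, top surface at z = 722 mm, supported by four 40×40 mm square legs, each inset 40 mm from the nearest pair of top edges, running from the floor. Four apron rails, 40 mm thick and 118 mm tall, run between adjacent legs with their top edges flush with the underside of the top and their outer faces flush with the legs' outer faces.

B is a four-legged stool. The seat is a 357×341×25 mm slab whose top surface is at z = 415 mm; four round legs, each 28 mm in diameter, run from the floor (z = 0) to the underside of the seat, each leg's axis is inset half a diameter from the nearest pair of seat edges (so the leg's bounding box is flush with the corner).

C is an open bookshelf. Two side panels, each 35 mm thick, 362 mm deep and 1028 mm tall, stand 956 mm apart (outside-to-outside). Between them sit 4 shelves, each 21 mm thick and 362 mm deep, spanning the full gap between the sides. The bottom shelf rests on the floor (its underside at z = 0) and the clear gap between one shelf's top and the next shelf's underside is 297 mm.

The stool is against the table's +x side, with their −y faces flush. The bookshelf is on top of the table.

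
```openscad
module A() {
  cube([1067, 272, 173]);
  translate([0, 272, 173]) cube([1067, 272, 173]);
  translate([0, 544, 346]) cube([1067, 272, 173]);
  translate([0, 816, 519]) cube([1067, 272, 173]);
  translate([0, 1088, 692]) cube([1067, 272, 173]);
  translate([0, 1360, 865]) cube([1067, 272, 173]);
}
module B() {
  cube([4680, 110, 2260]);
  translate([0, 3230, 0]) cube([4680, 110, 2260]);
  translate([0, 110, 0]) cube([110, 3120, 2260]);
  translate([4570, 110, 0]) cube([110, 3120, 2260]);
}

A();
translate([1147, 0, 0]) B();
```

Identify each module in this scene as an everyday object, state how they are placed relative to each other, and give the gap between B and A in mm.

The house frame's nearest face is 80 mm from the staircase's +x face.

A is a staircase. B is a house frame. The house frame is on the floor beside the staircase on its +x side. The gap between the house frame and the staircase is 80 mm.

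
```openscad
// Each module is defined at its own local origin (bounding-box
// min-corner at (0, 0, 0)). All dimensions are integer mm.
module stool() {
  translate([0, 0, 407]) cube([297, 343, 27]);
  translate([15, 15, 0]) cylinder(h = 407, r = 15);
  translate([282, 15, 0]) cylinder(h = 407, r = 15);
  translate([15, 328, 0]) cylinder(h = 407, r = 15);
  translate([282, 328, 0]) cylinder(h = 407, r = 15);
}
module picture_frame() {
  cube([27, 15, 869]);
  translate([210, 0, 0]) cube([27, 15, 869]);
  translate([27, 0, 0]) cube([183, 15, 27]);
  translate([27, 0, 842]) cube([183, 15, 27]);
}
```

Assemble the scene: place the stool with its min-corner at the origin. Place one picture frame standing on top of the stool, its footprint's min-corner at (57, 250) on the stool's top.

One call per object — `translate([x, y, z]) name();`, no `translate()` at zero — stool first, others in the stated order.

stool();
translate([57, 250, 434]) picture_frame();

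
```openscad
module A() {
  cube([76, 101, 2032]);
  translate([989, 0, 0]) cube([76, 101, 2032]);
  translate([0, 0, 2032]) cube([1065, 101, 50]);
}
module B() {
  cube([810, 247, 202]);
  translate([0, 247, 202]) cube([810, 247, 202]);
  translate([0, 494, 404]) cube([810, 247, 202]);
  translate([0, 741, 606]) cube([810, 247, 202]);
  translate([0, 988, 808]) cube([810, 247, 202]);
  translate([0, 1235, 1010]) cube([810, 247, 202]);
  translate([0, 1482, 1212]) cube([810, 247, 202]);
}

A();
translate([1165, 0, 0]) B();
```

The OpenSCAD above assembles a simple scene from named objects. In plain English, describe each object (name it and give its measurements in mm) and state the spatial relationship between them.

A is a rectangular door frame: two vertical jambs of 76×101 mm section, 2032 mm tall, with a clear opening 913 mm wide between their inner faces. A header 50 mm tall and 101 mm deep lies on top of the jambs and spans the full outside width.

B is a run of 7 identical solid stair steps. Each tread is 810×247 mm and each step block is 202 mm high. Step 1 rests on the floor; step k is offset from step 1 by (k−1)×247 mm in y and (k−1)×202 mm in z.

The staircase is on the floor beside the door frame on its +x side.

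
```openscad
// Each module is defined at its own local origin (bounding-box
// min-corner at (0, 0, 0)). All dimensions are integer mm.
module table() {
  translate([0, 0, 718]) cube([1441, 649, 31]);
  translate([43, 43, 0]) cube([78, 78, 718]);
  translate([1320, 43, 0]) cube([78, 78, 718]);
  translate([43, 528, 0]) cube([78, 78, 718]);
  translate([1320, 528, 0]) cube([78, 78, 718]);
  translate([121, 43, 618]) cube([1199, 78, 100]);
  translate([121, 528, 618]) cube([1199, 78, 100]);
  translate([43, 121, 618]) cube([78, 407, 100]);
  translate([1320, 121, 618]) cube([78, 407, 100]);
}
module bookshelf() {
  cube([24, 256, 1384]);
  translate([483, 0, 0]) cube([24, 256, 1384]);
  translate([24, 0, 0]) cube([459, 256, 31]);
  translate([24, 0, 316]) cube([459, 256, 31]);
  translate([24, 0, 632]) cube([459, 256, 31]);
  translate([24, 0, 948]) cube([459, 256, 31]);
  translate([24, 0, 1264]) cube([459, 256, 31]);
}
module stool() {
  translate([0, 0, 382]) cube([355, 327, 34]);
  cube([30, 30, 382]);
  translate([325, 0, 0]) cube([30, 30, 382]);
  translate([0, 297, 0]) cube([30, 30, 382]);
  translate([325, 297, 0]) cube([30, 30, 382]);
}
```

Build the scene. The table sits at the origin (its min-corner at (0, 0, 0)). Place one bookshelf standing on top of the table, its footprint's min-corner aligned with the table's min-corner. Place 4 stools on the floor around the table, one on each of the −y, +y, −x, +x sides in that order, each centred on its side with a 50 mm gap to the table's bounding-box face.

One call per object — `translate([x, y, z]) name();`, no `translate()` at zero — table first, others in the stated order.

table();
translate([0, 0, 749]) bookshelf();
translate([543, -377, 0]) stool();
translate([543, 699, 0]) stool();
translate([-405, 161, 0]) stool();
translate([1491, 161, 0]) stool();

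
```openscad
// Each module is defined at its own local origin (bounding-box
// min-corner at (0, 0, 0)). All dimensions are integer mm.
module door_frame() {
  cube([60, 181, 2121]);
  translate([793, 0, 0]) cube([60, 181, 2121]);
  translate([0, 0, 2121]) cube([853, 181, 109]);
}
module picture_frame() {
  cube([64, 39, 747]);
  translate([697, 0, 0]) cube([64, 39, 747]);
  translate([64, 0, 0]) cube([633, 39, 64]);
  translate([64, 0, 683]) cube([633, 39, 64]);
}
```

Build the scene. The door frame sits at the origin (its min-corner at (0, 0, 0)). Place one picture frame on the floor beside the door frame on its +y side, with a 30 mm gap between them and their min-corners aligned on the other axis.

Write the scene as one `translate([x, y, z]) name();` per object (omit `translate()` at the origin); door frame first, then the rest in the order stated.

door_frame();
translate([0, 211, 0]) picture_frame();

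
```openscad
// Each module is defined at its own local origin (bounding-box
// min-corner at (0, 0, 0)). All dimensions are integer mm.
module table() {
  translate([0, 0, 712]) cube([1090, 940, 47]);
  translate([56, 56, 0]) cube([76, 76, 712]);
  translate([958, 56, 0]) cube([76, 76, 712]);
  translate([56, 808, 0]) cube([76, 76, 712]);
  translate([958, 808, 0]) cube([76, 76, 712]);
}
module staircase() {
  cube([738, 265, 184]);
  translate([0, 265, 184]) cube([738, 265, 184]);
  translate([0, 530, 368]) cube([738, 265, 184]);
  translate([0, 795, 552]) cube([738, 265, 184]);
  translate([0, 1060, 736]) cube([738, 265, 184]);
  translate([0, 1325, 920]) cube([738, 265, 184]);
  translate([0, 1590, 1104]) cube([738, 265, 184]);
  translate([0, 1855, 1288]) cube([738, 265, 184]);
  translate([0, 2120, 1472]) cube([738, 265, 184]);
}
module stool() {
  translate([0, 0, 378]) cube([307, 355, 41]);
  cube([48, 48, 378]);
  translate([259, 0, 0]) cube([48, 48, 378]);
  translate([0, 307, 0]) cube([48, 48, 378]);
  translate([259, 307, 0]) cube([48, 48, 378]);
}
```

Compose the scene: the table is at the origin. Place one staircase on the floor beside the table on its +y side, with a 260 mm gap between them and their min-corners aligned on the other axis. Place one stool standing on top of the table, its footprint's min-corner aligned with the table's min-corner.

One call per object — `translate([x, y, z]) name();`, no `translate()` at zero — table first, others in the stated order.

table();
translate([0, 1200, 0]) staircase();
translate([0, 0, 759]) stool();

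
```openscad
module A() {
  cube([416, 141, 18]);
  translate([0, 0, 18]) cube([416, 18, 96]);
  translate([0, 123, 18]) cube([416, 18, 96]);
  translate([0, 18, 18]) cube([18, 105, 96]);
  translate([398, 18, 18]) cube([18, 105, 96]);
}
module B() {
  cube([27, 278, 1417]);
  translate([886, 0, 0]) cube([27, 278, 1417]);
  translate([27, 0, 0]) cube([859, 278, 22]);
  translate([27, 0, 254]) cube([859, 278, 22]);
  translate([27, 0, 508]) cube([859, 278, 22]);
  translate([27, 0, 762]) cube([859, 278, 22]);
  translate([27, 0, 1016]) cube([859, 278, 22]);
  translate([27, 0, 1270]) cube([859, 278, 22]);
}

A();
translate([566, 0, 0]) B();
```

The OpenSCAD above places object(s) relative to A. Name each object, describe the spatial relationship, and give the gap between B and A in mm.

A is an open box. B is a bookshelf. The bookshelf is on the floor beside the open box on its +x side. The gap between the bookshelf and the open box is 150 mm.

The bookshelf's nearest face is 150 mm from the open box's +x face.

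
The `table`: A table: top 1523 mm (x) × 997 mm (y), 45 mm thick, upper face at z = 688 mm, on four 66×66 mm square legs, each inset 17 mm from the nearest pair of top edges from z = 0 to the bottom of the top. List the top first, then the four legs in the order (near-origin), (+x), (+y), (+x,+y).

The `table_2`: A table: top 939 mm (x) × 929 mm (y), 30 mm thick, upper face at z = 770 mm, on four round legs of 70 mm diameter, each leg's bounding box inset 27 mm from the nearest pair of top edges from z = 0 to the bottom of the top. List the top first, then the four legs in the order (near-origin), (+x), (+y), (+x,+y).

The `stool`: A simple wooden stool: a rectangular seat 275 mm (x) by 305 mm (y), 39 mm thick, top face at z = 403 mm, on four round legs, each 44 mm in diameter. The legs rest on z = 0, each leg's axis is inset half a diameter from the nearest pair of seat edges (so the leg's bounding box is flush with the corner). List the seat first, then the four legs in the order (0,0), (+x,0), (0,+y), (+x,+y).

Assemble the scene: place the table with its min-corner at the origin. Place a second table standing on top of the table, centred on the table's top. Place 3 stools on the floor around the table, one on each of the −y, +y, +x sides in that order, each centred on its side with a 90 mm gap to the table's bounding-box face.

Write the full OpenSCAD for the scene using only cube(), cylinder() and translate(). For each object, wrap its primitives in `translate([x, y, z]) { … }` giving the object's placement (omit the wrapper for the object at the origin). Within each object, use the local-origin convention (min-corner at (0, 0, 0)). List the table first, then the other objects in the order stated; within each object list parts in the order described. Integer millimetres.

translate([0, 0, 643]) cube([1523, 997, 45]);
translate([17, 17, 0]) cube([66, 66, 643]);
translate([1440, 17, 0]) cube([66, 66, 643]);
translate([17, 914, 0]) cube([66, 66, 643]);
translate([1440, 914, 0]) cube([66, 66, 643]);
translate([292, 34, 688]) {
  translate([0, 0, 740]) cube([939, 929, 30]);
  translate([62, 62, 0]) cylinder(h = 740, r = 35);
  translate([877, 62, 0]) cylinder(h = 740, r = 35);
  translate([62, 867, 0]) cylinder(h = 740, r = 35);
  translate([877, 867, 0]) cylinder(h = 740, r = 35);
}
translate([624, -395, 0]) {
  translate([0, 0, 364]) cube([275, 305, 39]);
  translate([22, 22, 0]) cylinder(h = 364, r = 22);
  translate([253, 22, 0]) cylinder(h = 364, r = 22);
  translate([22, 283, 0]) cylinder(h = 364, r = 22);
  translate([253, 283, 0]) cylinder(h = 364, r = 22);
}
translate([624, 1087, 0]) {
  translate([0, 0, 364]) cube([275, 305, 39]);
  translate([22, 22, 0]) cylinder(h = 364, r = 22);
  translate([253, 22, 0]) cylinder(h = 364, r = 22);
  translate([22, 283, 0]) cylinder(h = 364, r = 22);
  translate([253, 283, 0]) cylinder(h = 364, r = 22);
}
translate([1613, 346, 0]) {
  translate([0, 0, 364]) cube([275, 305, 39]);
  translate([22, 22, 0]) cylinder(h = 364, r = 22);
  translate([253, 22, 0]) cylinder(h = 364, r = 22);
  translate([22, 283, 0]) cylinder(h = 364, r = 22);
  translate([253, 283, 0]) cylinder(h = 364, r = 22);
}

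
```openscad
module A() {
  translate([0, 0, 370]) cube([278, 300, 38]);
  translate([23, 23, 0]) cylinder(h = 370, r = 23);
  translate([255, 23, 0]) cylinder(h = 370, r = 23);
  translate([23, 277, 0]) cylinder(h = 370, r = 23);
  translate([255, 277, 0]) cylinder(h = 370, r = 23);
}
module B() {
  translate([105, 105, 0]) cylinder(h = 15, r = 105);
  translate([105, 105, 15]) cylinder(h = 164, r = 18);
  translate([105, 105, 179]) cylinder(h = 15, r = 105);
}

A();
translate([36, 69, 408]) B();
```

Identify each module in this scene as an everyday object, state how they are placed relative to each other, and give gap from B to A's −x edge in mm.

The spool's min-x is at 36; the stool's min-x is 0; gap = 36 mm.

A is a stool. B is a spool. The spool is on top of the stool. The gap from the spool to the stool's −x edge is 36 mm.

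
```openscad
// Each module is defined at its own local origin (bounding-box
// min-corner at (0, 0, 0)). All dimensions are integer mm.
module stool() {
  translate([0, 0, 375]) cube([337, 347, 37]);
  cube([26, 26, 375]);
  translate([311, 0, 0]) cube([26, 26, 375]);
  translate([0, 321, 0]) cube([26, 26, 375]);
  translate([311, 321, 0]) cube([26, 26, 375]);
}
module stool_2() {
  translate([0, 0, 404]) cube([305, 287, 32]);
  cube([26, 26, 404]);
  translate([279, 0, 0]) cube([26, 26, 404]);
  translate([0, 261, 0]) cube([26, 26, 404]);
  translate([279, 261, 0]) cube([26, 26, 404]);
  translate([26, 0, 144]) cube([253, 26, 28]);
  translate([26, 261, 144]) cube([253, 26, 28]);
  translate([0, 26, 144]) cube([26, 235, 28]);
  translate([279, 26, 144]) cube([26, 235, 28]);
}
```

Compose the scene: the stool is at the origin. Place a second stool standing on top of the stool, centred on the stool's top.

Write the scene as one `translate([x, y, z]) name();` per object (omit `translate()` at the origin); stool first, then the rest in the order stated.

stool();
translate([16, 30, 412]) stool_2();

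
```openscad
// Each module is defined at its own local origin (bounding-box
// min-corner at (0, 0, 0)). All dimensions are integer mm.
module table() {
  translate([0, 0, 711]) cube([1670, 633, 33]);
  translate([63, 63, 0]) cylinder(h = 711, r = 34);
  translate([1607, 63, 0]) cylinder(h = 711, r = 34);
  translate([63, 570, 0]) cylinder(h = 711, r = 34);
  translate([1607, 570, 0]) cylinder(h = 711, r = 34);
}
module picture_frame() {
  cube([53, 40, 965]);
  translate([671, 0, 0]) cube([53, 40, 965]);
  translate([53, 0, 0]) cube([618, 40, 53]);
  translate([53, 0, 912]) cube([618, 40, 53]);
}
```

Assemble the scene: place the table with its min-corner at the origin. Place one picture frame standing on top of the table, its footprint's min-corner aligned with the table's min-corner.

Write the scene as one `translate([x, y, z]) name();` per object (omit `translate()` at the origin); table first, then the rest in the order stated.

table();
translate([0, 0, 744]) picture_frame();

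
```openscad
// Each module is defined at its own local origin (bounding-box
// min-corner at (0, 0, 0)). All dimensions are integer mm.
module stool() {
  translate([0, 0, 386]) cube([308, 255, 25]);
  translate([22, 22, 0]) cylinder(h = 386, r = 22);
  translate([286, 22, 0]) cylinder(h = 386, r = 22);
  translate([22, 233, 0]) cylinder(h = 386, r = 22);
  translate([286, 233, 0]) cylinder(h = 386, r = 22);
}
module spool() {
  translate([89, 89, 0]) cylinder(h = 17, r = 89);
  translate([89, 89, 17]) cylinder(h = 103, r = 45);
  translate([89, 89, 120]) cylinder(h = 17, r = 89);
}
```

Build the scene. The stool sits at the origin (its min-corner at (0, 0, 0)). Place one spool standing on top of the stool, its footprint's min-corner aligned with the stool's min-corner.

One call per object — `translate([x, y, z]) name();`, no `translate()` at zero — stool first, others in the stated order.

stool();
translate([0, 0, 411]) spool();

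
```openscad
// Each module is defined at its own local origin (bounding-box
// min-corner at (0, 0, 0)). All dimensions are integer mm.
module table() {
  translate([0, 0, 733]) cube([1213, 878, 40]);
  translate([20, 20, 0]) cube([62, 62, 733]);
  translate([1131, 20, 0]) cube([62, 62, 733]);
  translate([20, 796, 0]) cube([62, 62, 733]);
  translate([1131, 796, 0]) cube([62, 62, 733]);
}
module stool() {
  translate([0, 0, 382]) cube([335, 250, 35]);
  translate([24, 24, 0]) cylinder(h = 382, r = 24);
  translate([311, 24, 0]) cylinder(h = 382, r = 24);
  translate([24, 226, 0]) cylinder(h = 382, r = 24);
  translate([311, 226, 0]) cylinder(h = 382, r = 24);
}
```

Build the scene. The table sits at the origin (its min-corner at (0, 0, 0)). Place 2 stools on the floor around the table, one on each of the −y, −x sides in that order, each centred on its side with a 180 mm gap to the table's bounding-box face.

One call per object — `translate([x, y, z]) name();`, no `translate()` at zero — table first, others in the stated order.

table();
translate([439, -430, 0]) stool();
translate([-515, 314, 0]) stool();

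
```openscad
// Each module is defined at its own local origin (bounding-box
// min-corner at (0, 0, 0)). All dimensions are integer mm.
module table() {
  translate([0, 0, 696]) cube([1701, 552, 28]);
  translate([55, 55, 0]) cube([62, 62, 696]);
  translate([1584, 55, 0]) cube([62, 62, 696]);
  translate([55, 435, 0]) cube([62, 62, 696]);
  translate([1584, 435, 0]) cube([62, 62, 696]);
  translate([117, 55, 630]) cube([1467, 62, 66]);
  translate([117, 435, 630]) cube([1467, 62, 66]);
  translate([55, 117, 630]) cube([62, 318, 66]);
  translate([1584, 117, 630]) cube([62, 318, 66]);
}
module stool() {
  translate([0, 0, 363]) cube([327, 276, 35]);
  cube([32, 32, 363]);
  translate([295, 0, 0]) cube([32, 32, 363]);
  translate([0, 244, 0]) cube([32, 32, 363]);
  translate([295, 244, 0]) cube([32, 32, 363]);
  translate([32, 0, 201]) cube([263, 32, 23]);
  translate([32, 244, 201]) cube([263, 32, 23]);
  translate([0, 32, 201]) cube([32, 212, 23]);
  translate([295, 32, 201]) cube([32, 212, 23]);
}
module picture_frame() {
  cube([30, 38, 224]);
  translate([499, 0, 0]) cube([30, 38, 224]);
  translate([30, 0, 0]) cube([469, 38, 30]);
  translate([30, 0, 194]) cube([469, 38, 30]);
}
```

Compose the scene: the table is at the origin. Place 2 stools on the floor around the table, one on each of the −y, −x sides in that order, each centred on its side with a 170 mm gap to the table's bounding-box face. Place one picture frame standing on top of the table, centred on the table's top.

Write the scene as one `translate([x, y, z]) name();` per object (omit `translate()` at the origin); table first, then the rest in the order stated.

table();
translate([687, -446, 0]) stool();
translate([-497, 138, 0]) stool();
translate([586, 257, 724]) picture_frame();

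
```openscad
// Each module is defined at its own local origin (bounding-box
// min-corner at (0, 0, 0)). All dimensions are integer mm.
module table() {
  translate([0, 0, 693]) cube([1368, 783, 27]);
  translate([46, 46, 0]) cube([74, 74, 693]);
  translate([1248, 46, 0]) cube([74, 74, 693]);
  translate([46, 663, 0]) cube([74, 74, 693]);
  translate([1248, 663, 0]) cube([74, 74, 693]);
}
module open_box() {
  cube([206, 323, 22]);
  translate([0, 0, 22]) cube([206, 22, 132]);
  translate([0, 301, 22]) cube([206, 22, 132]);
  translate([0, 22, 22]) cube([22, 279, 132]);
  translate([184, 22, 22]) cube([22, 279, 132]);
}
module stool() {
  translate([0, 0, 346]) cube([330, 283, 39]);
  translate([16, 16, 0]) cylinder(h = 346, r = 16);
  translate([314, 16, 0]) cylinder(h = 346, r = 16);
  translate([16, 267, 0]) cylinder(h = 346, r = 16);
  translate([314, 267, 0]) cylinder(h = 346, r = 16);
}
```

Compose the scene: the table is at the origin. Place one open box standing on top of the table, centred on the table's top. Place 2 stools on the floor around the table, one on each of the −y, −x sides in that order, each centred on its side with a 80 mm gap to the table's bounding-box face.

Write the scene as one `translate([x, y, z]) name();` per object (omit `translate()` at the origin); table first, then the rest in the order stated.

table();
translate([581, 230, 720]) open_box();
translate([519, -363, 0]) stool();
translate([-410, 250, 0]) stool();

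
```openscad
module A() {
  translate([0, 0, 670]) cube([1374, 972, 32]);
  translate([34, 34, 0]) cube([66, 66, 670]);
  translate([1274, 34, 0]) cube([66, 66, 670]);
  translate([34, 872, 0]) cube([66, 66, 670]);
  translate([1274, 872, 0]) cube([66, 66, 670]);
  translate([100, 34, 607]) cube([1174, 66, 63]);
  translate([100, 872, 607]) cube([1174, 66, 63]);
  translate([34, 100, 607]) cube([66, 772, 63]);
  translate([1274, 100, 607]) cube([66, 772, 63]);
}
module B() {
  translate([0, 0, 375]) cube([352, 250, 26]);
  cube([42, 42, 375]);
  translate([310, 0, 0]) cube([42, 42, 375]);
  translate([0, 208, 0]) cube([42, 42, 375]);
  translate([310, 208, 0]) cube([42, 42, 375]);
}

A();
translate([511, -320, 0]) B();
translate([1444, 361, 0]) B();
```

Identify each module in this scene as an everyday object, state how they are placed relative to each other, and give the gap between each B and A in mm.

A is a table. B is a stool. Two stools sit around the table at the −y, +x sides. The gap between each stool and the table is 70 mm.

Each stool's nearest face is 70 mm from the table's bounding box.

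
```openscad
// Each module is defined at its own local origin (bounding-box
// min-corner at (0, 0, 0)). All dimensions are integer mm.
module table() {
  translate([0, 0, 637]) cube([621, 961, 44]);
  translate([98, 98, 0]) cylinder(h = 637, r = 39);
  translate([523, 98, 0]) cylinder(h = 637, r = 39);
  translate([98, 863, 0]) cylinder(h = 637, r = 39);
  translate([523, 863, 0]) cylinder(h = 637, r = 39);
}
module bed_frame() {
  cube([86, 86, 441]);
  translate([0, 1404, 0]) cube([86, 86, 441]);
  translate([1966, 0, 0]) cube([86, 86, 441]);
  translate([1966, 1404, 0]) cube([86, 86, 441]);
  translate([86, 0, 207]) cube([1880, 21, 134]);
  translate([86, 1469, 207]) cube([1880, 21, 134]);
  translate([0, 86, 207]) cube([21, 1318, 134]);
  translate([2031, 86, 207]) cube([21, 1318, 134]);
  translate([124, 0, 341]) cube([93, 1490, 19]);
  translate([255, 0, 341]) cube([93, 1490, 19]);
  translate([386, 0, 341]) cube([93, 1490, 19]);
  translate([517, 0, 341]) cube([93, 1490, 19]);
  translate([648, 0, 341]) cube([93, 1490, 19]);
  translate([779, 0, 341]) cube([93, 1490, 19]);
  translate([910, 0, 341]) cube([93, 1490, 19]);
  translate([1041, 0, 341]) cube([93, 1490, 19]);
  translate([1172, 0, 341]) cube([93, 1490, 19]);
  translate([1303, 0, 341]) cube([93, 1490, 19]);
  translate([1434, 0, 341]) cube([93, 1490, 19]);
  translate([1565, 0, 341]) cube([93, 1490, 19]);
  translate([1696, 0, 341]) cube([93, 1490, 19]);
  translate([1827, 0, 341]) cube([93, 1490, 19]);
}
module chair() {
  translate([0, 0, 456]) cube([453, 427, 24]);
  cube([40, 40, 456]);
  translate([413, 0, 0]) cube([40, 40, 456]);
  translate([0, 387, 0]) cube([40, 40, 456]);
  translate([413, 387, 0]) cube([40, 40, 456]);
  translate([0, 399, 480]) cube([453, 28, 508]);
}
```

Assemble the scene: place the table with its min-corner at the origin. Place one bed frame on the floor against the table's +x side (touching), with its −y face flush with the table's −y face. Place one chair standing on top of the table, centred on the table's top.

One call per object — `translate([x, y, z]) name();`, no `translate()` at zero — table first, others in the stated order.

table();
translate([621, 0, 0]) bed_frame();
translate([84, 267, 681]) chair();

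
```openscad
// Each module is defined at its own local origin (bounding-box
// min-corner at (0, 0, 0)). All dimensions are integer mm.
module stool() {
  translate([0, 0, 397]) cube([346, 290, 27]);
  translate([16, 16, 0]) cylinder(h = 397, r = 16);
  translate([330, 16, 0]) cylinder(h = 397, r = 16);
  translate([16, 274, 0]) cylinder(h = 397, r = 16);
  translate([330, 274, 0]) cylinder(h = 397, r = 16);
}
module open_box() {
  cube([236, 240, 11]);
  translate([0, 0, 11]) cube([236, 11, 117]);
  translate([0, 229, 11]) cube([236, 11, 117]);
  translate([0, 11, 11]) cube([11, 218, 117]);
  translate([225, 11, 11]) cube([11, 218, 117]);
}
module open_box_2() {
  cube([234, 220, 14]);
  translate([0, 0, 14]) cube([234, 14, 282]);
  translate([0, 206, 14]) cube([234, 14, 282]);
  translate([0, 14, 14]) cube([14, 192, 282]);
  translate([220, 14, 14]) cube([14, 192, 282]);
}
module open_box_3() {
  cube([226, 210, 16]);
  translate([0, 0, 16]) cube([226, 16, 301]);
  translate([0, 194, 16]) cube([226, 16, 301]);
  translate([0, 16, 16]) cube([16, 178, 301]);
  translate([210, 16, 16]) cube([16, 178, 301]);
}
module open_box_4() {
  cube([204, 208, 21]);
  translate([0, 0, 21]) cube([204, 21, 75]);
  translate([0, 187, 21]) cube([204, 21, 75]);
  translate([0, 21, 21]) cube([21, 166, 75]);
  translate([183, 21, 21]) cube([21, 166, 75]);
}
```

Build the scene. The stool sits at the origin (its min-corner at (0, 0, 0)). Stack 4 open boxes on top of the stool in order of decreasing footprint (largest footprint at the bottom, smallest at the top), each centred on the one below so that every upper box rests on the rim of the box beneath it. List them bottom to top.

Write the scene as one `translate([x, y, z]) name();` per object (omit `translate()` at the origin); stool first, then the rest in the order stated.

stool();
translate([55, 25, 424]) open_box();
translate([56, 35, 552]) open_box_2();
translate([60, 40, 848]) open_box_3();
translate([71, 41, 1165]) open_box_4();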